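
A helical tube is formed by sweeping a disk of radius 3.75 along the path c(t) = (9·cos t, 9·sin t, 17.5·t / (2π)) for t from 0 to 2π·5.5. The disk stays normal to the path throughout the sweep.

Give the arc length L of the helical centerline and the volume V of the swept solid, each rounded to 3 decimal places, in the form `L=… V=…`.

L=325.570 V=14383.258

2πR = 2π·9 = 56.548668
per-turn = √(56.548668² + 17.5²) = √(3197.7518 + 306.25) = √3504.0018 = 59.194610
L = 5.5 × 59.194610 = 325.570354
V = π·3.75² × L = 44.178647 × 325.570354 = 14383.257631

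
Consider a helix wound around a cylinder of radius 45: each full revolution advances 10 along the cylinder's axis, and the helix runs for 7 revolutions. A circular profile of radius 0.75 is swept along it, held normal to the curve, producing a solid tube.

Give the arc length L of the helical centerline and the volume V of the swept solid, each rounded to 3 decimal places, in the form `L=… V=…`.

2πR = 2π·45 = 282.743339
per-turn = √(282.743339² + 10²) = √(79943.7956 + 100) = √80043.7956 = 282.920122
L = 7 × 282.920122 = 1980.440857
V = π·0.75² × L = 1.767146 × 1980.440857 = 3499.727876

L=1980.441 V=3499.728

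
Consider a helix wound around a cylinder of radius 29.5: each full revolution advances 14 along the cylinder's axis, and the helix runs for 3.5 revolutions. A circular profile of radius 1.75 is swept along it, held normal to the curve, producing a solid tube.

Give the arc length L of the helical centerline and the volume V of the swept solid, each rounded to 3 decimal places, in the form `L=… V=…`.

2πR = 2π·29.5 = 185.353967
per-turn = √(185.353967² + 14²) = √(34356.0929 + 196) = √34552.0929 = 185.881933
L = 3.5 × 185.881933 = 650.586765
V = π·1.75² × L = 9.621128 × 650.586765 = 6259.378213

L=650.587 V=6259.378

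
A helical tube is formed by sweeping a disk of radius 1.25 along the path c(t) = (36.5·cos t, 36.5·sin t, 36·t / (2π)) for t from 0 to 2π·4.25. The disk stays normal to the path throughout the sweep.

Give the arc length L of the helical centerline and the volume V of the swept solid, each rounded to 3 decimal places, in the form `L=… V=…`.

L=986.615 V=4843.033

2πR = 2π·36.5 = 229.336264
per-turn = √(229.336264² + 36²) = √(52595.1219 + 1296) = √53891.1219 = 232.144614
L = 4.25 × 232.144614 = 986.614610
V = π·1.25² × L = 4.908739 × 986.614610 = 4843.033141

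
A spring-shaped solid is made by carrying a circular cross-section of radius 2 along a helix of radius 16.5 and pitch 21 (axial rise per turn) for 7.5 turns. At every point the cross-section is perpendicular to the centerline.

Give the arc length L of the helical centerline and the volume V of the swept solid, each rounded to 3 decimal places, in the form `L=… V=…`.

L=793.335 V=9969.348

2πR = 2π·16.5 = 103.672558
per-turn = √(103.672558² + 21²) = √(10747.9992 + 441) = √11188.9992 = 105.778066
L = 7.5 × 105.778066 = 793.335493
V = π·2² × L = 12.566371 × 793.335493 = 9969.347828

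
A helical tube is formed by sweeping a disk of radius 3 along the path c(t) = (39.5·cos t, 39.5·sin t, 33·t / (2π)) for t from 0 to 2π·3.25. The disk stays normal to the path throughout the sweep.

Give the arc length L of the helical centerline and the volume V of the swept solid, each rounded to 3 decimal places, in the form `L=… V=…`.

2πR = 2π·39.5 = 248.185820
per-turn = √(248.185820² + 33²) = √(61596.2011 + 1089) = √62685.2011 = 250.370128
L = 3.25 × 250.370128 = 813.702916
V = π·3² × L = 28.274334 × 813.702916 = 23006.907941

L=813.703 V=23006.908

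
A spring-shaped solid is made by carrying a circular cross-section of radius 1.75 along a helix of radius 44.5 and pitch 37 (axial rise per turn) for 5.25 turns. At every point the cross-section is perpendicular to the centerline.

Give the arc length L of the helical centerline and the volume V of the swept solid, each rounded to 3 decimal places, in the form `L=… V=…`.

L=1480.706 V=14246.062

2πR = 2π·44.5 = 279.601746
per-turn = √(279.601746² + 37²) = √(78177.1365 + 1369) = √79546.1365 = 282.039246
L = 5.25 × 282.039246 = 1480.706043
V = π·1.75² × L = 9.621128 × 1480.706043 = 14246.061634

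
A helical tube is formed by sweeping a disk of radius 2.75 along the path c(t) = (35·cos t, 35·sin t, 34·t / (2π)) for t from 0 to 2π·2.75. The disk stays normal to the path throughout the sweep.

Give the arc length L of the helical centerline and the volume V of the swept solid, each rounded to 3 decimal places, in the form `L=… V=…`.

2πR = 2π·35 = 219.911486
per-turn = √(219.911486² + 34²) = √(48361.0616 + 1156) = √49517.0616 = 222.524294
L = 2.75 × 222.524294 = 611.941809
V = π·2.75² × L = 23.758294 × 611.941809 = 14538.693689

L=611.942 V=14538.694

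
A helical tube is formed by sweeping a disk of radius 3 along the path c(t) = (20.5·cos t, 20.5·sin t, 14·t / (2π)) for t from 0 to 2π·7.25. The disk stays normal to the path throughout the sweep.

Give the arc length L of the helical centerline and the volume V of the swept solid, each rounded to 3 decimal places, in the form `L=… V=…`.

2πR = 2π·20.5 = 128.805299
per-turn = √(128.805299² + 14²) = √(16590.8050 + 196) = √16786.8050 = 129.563903
L = 7.25 × 129.563903 = 939.338298
V = π·3² × L = 28.274334 × 939.338298 = 26559.164661

L=939.338 V=26559.165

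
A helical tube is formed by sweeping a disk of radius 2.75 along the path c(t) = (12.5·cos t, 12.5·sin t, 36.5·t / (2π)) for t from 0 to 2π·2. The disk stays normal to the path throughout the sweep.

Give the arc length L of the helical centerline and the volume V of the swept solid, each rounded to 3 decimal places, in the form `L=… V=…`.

2πR = 2π·12.5 = 78.539816
per-turn = √(78.539816² + 36.5²) = √(6168.5028 + 1332.25) = √7500.7528 = 86.606886
L = 2 × 86.606886 = 173.213773
V = π·2.75² × L = 23.758294 × 173.213773 = 4115.263810

L=173.214 V=4115.264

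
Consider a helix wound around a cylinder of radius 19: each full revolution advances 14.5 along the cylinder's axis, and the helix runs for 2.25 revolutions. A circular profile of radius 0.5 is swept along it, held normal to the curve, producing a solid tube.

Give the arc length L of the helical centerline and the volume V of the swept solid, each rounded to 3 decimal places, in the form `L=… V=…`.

2πR = 2π·19 = 119.380521
per-turn = √(119.380521² + 14.5²) = √(14251.7088 + 210.25) = √14461.9588 = 120.257884
L = 2.25 × 120.257884 = 270.580240
V = π·0.5² × L = 0.785398 × 270.580240 = 212.513223

L=270.580 V=212.513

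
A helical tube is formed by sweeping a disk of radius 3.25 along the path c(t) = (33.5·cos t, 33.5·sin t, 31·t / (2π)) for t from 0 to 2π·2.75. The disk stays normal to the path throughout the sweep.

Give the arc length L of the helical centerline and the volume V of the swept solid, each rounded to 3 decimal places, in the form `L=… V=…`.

2πR = 2π·33.5 = 210.486708
per-turn = √(210.486708² + 31²) = √(44304.6542 + 961) = √45265.6542 = 212.757266
L = 2.75 × 212.757266 = 585.082481
V = π·3.25² × L = 33.183072 × 585.082481 = 19414.834329

L=585.082 V=19414.834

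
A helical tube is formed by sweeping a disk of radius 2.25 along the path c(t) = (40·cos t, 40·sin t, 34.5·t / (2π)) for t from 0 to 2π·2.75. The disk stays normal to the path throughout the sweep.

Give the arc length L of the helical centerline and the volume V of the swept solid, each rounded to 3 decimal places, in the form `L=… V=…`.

L=697.632 V=11095.354

2πR = 2π·40 = 251.327412
per-turn = √(251.327412² + 34.5²) = √(63165.4682 + 1190.25) = √64355.7182 = 253.684288
L = 2.75 × 253.684288 = 697.631793
V = π·2.25² × L = 15.904313 × 697.631793 = 11095.354262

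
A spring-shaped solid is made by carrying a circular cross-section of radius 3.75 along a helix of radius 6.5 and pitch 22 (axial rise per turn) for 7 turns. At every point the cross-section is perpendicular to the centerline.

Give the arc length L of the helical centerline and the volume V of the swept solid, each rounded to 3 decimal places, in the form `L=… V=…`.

L=324.725 V=14345.902

2πR = 2π·6.5 = 40.840704
per-turn = √(40.840704² + 22²) = √(1667.9631 + 484) = √2151.9631 = 46.389257
L = 7 × 46.389257 = 324.724797
V = π·3.75² × L = 44.178647 × 324.724797 = 14345.902096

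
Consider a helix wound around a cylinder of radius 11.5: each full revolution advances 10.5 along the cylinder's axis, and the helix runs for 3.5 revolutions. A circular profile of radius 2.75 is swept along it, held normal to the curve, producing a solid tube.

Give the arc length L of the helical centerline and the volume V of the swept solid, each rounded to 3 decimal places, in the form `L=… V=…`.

L=255.554 V=6071.537

2πR = 2π·11.5 = 72.256631
per-turn = √(72.256631² + 10.5²) = √(5221.0207 + 110.25) = √5331.2707 = 73.015551
L = 3.5 × 73.015551 = 255.554429
V = π·2.75² × L = 23.758294 × 255.554429 = 6071.537381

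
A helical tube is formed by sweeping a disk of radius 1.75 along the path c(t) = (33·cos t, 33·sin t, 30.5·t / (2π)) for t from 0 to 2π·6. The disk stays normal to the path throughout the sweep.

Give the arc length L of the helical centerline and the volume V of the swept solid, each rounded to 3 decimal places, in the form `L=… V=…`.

2πR = 2π·33 = 207.345115
per-turn = √(207.345115² + 30.5²) = √(42991.9968 + 930.25) = √43922.2468 = 209.576351
L = 6 × 209.576351 = 1257.458104
V = π·1.75² × L = 9.621128 × 1257.458104 = 12098.164748

L=1257.458 V=12098.165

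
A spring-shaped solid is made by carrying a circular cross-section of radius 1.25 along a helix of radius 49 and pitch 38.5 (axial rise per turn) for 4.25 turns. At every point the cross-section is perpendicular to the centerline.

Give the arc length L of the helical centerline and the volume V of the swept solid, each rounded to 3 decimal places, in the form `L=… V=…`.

2πR = 2π·49 = 307.876080
per-turn = √(307.876080² + 38.5²) = √(94787.6807 + 1482.25) = √96269.9307 = 310.273961
L = 4.25 × 310.273961 = 1318.664333
V = π·1.25² × L = 4.908739 × 1318.664333 = 6472.978407

L=1318.664 V=6472.978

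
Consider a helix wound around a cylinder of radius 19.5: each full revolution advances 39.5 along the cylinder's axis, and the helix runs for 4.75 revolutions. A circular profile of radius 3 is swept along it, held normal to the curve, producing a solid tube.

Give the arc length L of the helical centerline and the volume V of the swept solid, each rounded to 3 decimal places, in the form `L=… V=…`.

L=611.477 V=17289.100

2πR = 2π·19.5 = 122.522113
per-turn = √(122.522113² + 39.5²) = √(15011.6683 + 1560.25) = √16571.9183 = 128.731963
L = 4.75 × 128.731963 = 611.476824
V = π·3² × L = 28.274334 × 611.476824 = 17289.099888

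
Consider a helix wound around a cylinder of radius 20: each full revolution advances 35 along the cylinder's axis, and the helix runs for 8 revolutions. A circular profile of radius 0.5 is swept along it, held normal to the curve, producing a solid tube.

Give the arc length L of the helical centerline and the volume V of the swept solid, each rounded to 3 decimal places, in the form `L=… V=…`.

2πR = 2π·20 = 125.663706
per-turn = √(125.663706² + 35²) = √(15791.3670 + 1225) = √17016.3670 = 130.446798
L = 8 × 130.446798 = 1043.574382
V = π·0.5² × L = 0.785398 × 1043.574382 = 819.621403

L=1043.574 V=819.621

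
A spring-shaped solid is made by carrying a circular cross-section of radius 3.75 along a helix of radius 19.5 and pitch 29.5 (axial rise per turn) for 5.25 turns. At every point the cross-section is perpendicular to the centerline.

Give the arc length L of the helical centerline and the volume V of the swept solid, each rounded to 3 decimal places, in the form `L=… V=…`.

2πR = 2π·19.5 = 122.522113
per-turn = √(122.522113² + 29.5²) = √(15011.6683 + 870.25) = √15881.9183 = 126.023483
L = 5.25 × 126.023483 = 661.623286
V = π·3.75² × L = 44.178647 × 661.623286 = 29229.621408

L=661.623 V=29229.621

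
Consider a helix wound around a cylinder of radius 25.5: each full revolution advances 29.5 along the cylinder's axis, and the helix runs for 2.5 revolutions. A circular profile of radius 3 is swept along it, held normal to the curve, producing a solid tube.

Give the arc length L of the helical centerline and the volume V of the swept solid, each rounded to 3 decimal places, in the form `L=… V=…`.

2πR = 2π·25.5 = 160.221225
per-turn = √(160.221225² + 29.5²) = √(25670.8410 + 870.25) = √26541.0910 = 162.914367
L = 2.5 × 162.914367 = 407.285918
V = π·3² × L = 28.274334 × 407.285918 = 11515.738033

L=407.286 V=11515.738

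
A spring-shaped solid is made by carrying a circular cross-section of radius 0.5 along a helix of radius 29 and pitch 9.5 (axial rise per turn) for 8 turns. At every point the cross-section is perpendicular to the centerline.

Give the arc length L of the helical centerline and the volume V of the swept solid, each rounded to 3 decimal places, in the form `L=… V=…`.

2πR = 2π·29 = 182.212374
per-turn = √(182.212374² + 9.5²) = √(33201.3492 + 90.25) = √33291.5992 = 182.459856
L = 8 × 182.459856 = 1459.678851
V = π·0.5² × L = 0.785398 × 1459.678851 = 1146.429089

L=1459.679 V=1146.429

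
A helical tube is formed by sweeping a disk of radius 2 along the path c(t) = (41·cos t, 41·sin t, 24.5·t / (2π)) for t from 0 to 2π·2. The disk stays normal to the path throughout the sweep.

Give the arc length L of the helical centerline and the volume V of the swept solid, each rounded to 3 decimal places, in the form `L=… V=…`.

2πR = 2π·41 = 257.610598
per-turn = √(257.610598² + 24.5²) = √(66363.2200 + 600.25) = √66963.4700 = 258.773009
L = 2 × 258.773009 = 517.546017
V = π·2² × L = 12.566371 × 517.546017 = 6503.675063

L=517.546 V=6503.675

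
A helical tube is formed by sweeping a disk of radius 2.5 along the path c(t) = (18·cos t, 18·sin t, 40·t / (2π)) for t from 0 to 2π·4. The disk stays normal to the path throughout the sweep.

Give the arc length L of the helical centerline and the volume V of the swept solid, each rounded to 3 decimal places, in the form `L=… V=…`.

L=479.850 V=9421.835

2πR = 2π·18 = 113.097336
per-turn = √(113.097336² + 40²) = √(12791.0073 + 1600) = √14391.0073 = 119.962525
L = 4 × 119.962525 = 479.850098
V = π·2.5² × L = 19.634954 × 479.850098 = 9421.834648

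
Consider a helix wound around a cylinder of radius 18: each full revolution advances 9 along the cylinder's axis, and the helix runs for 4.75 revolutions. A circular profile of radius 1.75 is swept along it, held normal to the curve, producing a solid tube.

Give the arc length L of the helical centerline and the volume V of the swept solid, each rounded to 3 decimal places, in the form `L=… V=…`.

L=538.911 V=5184.928

2πR = 2π·18 = 113.097336
per-turn = √(113.097336² + 9²) = √(12791.0073 + 81) = √12872.0073 = 113.454869
L = 4.75 × 113.454869 = 538.910628
V = π·1.75² × L = 9.621128 × 538.910628 = 5184.927862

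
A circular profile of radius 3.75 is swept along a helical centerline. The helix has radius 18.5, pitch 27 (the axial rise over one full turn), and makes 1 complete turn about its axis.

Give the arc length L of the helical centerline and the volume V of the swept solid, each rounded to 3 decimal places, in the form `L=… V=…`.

L=119.334 V=5271.993

2πR = 2π·18.5 = 116.238928
per-turn = √(116.238928² + 27²) = √(13511.4884 + 729) = √14240.4884 = 119.333518
L = 1 × 119.333518 = 119.333518
V = π·3.75² × L = 44.178647 × 119.333518 = 5271.993313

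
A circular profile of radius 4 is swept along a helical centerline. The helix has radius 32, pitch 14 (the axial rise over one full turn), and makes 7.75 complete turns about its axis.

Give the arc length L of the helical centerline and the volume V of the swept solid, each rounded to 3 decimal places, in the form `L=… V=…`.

2πR = 2π·32 = 201.061930
per-turn = √(201.061930² + 14²) = √(40425.8996 + 196) = √40621.8996 = 201.548752
L = 7.75 × 201.548752 = 1562.002832
V = π·4² × L = 50.265482 × 1562.002832 = 78514.825937

L=1562.003 V=78514.826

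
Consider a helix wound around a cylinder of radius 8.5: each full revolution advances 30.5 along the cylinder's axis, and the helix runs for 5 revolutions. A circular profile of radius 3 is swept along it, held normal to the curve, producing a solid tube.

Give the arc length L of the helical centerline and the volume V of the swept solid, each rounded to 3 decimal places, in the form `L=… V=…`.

2πR = 2π·8.5 = 53.407075
per-turn = √(53.407075² + 30.5²) = √(2852.3157 + 930.25) = √3782.5657 = 61.502566
L = 5 × 61.502566 = 307.512832
V = π·3² × L = 28.274334 × 307.512832 = 8694.720483

L=307.513 V=8694.720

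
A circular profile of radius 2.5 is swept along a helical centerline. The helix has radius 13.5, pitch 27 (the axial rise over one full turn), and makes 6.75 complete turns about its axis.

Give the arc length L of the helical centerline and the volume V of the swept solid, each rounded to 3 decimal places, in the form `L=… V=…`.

2πR = 2π·13.5 = 84.823002
per-turn = √(84.823002² + 27²) = √(7194.9416 + 729) = √7923.9416 = 89.016524
L = 6.75 × 89.016524 = 600.861539
V = π·2.5² × L = 19.634954 × 600.861539 = 11797.888738

L=600.862 V=11797.889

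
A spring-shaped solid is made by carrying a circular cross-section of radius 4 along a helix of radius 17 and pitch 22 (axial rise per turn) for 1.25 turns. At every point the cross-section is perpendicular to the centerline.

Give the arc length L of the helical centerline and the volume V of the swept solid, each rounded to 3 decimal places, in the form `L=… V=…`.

2πR = 2π·17 = 106.814150
per-turn = √(106.814150² + 22²) = √(11409.2627 + 484) = √11893.2627 = 109.056236
L = 1.25 × 109.056236 = 136.320295
V = π·4² × L = 50.265482 × 136.320295 = 6852.205419

L=136.320 V=6852.205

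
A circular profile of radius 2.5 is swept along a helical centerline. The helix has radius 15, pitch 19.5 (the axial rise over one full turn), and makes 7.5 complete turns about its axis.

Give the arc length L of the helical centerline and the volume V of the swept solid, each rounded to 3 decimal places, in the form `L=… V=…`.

L=721.829 V=14173.089

2πR = 2π·15 = 94.247780
per-turn = √(94.247780² + 19.5²) = √(8882.6440 + 380.25) = √9262.8940 = 96.243929
L = 7.5 × 96.243929 = 721.829471
V = π·2.5² × L = 19.634954 × 721.829471 = 14173.088522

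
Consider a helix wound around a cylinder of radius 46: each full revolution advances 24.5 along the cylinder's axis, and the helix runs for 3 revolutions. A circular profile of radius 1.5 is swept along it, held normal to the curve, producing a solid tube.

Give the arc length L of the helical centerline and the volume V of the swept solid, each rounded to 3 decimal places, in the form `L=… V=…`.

2πR = 2π·46 = 289.026524
per-turn = √(289.026524² + 24.5²) = √(83536.3317 + 600.25) = √84136.5817 = 290.063065
L = 3 × 290.063065 = 870.189195
V = π·1.5² × L = 7.068583 × 870.189195 = 6151.004959

L=870.189 V=6151.005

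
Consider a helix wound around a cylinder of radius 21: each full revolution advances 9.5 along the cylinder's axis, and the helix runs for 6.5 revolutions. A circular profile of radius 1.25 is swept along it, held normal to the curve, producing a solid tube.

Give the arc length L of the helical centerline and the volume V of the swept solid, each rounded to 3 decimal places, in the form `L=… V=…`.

L=859.875 V=4220.901

2πR = 2π·21 = 131.946891
per-turn = √(131.946891² + 9.5²) = √(17409.9822 + 90.25) = √17500.2322 = 132.288443
L = 6.5 × 132.288443 = 859.874880
V = π·1.25² × L = 4.908739 × 859.874880 = 4220.900946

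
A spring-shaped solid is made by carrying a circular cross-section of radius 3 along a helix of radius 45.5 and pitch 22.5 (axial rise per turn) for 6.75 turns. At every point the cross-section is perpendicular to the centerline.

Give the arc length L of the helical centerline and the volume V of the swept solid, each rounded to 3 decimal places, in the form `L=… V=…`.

L=1935.691 V=54730.361

2πR = 2π·45.5 = 285.884931
per-turn = √(285.884931² + 22.5²) = √(81730.1940 + 506.25) = √82236.4440 = 286.768973
L = 6.75 × 286.768973 = 1935.690570
V = π·3² × L = 28.274334 × 1935.690570 = 54730.361462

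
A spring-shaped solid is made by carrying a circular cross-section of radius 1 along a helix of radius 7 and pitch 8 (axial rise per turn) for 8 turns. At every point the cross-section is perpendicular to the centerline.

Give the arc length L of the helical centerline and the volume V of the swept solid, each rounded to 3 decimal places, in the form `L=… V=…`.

L=357.632 V=1123.533

2πR = 2π·7 = 43.982297
per-turn = √(43.982297² + 8²) = √(1934.4425 + 64) = √1998.4425 = 44.703942
L = 8 × 44.703942 = 357.631539
V = π·1² × L = 3.141593 × 357.631539 = 1123.532615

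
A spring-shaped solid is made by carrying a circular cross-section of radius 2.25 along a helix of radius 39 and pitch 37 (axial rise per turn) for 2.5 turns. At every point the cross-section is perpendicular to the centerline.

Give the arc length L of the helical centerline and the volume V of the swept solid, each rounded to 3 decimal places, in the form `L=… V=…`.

L=619.555 V=9853.591

2πR = 2π·39 = 245.044227
per-turn = √(245.044227² + 37²) = √(60046.6732 + 1369) = √61415.6732 = 247.821858
L = 2.5 × 247.821858 = 619.554644
V = π·2.25² × L = 15.904313 × 619.554644 = 9853.590866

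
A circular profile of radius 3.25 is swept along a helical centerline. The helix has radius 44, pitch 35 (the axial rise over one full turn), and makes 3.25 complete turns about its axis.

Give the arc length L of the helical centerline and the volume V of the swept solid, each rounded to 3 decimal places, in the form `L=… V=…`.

L=905.667 V=30052.823

2πR = 2π·44 = 276.460154
per-turn = √(276.460154² + 35²) = √(76430.2165 + 1225) = √77655.2165 = 278.666856
L = 3.25 × 278.666856 = 905.667281
V = π·3.25² × L = 33.183072 × 905.667281 = 30052.822963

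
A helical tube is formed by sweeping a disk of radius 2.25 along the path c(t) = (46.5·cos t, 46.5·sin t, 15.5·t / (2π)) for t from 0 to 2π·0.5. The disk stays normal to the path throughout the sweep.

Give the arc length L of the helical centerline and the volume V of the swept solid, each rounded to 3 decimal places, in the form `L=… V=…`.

L=146.289 V=2326.634

2πR = 2π·46.5 = 292.168117
per-turn = √(292.168117² + 15.5²) = √(85362.2085 + 240.25) = √85602.4585 = 292.578978
L = 0.5 × 292.578978 = 146.289489
V = π·2.25² × L = 15.904313 × 146.289489 = 2326.633795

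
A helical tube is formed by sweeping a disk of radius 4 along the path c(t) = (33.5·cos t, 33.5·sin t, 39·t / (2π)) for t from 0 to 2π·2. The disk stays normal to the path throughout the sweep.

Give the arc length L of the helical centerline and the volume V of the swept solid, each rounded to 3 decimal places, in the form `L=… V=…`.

2πR = 2π·33.5 = 210.486708
per-turn = √(210.486708² + 39²) = √(44304.6542 + 1521) = √45825.6542 = 214.069274
L = 2 × 214.069274 = 428.138548
V = π·4² × L = 50.265482 × 428.138548 = 21520.590694

L=428.139 V=21520.591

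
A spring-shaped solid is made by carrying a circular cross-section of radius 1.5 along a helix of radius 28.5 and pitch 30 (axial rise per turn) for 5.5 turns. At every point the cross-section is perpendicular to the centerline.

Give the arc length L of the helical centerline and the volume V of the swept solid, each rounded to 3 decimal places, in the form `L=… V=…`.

L=998.615 V=7058.794

2πR = 2π·28.5 = 179.070781
per-turn = √(179.070781² + 30²) = √(32066.3447 + 900) = √32966.3447 = 181.566364
L = 5.5 × 181.566364 = 998.615004
V = π·1.5² × L = 7.068583 × 998.615004 = 7058.793514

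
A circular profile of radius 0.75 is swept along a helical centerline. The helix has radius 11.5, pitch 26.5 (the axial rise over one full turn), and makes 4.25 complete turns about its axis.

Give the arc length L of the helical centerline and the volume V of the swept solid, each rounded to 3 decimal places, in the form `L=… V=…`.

2πR = 2π·11.5 = 72.256631
per-turn = √(72.256631² + 26.5²) = √(5221.0207 + 702.25) = √5923.2707 = 76.962788
L = 4.25 × 76.962788 = 327.091849
V = π·0.75² × L = 1.767146 × 327.091849 = 578.019009

L=327.092 V=578.019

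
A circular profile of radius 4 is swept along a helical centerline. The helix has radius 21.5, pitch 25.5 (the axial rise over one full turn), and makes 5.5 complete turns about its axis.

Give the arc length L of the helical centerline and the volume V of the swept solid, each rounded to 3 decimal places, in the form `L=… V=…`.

L=756.108 V=38006.131

2πR = 2π·21.5 = 135.088484
per-turn = √(135.088484² + 25.5²) = √(18248.8985 + 650.25) = √18899.1485 = 137.474174
L = 5.5 × 137.474174 = 756.107957
V = π·4² × L = 50.265482 × 756.107957 = 38006.131269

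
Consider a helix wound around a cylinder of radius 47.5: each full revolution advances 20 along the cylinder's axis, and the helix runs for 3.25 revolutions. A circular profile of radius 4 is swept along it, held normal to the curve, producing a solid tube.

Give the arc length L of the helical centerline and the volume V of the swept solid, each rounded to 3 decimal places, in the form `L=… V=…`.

2πR = 2π·47.5 = 298.451302
per-turn = √(298.451302² + 20²) = √(89073.1797 + 400) = √89473.1797 = 299.120678
L = 3.25 × 299.120678 = 972.142202
V = π·4² × L = 50.265482 × 972.142202 = 48865.196798

L=972.142 V=48865.197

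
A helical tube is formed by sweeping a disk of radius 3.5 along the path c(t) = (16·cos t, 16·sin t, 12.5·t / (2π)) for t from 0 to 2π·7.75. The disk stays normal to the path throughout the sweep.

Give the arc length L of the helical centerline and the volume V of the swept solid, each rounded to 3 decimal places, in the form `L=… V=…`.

L=785.115 V=30214.750

2πR = 2π·16 = 100.530965
per-turn = √(100.530965² + 12.5²) = √(10106.4749 + 156.25) = √10262.7249 = 101.305108
L = 7.75 × 101.305108 = 785.114587
V = π·3.5² × L = 38.484510 × 785.114587 = 30214.750179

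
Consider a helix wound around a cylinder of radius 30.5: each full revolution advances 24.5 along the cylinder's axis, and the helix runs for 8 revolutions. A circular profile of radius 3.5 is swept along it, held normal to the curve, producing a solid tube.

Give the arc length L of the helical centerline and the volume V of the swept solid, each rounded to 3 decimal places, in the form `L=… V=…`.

L=1545.575 V=59480.709

2πR = 2π·30.5 = 191.637152
per-turn = √(191.637152² + 24.5²) = √(36724.7980 + 600.25) = √37325.0480 = 193.196915
L = 8 × 193.196915 = 1545.575320
V = π·3.5² × L = 38.484510 × 1545.575320 = 59480.708877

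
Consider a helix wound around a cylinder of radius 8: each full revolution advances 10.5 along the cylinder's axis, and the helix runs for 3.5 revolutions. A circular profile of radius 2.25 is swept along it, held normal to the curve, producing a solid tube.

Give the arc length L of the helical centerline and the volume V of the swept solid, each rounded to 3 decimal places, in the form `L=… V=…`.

L=179.727 V=2858.428

2πR = 2π·8 = 50.265482
per-turn = √(50.265482² + 10.5²) = √(2526.6187 + 110.25) = √2636.8687 = 51.350450
L = 3.5 × 51.350450 = 179.726575
V = π·2.25² × L = 15.904313 × 179.726575 = 2858.427675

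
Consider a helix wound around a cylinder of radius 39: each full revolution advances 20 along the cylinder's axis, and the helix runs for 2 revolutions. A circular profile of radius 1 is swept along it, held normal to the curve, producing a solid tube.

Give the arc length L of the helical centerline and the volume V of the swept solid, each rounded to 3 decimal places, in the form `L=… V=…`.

2πR = 2π·39 = 245.044227
per-turn = √(245.044227² + 20²) = √(60046.6732 + 400) = √60446.6732 = 245.859051
L = 2 × 245.859051 = 491.718103
V = π·1² × L = 3.141593 × 491.718103 = 1544.777980

L=491.718 V=1544.778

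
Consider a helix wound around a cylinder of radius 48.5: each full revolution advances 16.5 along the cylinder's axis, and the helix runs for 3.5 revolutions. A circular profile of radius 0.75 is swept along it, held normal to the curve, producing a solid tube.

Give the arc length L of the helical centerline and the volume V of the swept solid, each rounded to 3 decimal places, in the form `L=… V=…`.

2πR = 2π·48.5 = 304.734487
per-turn = √(304.734487² + 16.5²) = √(92863.1078 + 272.25) = √93135.3578 = 305.180861
L = 3.5 × 305.180861 = 1068.133013
V = π·0.75² × L = 1.767146 × 1068.133013 = 1887.546840

L=1068.133 V=1887.547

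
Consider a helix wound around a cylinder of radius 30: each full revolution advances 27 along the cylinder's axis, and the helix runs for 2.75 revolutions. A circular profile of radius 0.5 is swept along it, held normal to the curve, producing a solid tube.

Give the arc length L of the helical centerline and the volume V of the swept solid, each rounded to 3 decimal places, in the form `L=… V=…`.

L=523.654 V=411.277

2πR = 2π·30 = 188.495559
per-turn = √(188.495559² + 27²) = √(35530.5758 + 729) = √36259.5758 = 190.419473
L = 2.75 × 190.419473 = 523.653552
V = π·0.5² × L = 0.785398 × 523.653552 = 411.276538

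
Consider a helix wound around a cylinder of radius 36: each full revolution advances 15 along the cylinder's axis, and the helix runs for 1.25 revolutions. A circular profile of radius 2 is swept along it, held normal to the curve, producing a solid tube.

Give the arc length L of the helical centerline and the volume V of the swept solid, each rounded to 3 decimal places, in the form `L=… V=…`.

2πR = 2π·36 = 226.194671
per-turn = √(226.194671² + 15²) = √(51164.0292 + 225) = √51389.0292 = 226.691485
L = 1.25 × 226.691485 = 283.364356
V = π·2² × L = 12.566371 × 283.364356 = 3560.861514

L=283.364 V=3560.862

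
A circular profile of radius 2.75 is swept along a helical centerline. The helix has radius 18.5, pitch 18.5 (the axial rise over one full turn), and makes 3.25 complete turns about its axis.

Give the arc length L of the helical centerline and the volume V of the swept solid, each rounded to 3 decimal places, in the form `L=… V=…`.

2πR = 2π·18.5 = 116.238928
per-turn = √(116.238928² + 18.5²) = √(13511.4884 + 342.25) = √13853.7384 = 117.701905
L = 3.25 × 117.701905 = 382.531191
V = π·2.75² × L = 23.758294 × 382.531191 = 9088.288670

L=382.531 V=9088.289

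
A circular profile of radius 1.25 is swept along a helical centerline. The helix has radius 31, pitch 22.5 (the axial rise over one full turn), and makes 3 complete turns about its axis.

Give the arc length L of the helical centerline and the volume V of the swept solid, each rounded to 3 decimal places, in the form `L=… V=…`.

L=588.222 V=2887.428

2πR = 2π·31 = 194.778745
per-turn = √(194.778745² + 22.5²) = √(37938.7593 + 506.25) = √38445.0093 = 196.073989
L = 3 × 196.073989 = 588.221968
V = π·1.25² × L = 4.908739 × 588.221968 = 2887.427834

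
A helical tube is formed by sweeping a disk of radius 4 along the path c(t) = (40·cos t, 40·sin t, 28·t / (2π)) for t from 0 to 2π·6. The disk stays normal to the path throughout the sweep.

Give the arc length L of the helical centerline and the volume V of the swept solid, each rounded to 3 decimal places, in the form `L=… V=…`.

L=1517.294 V=76267.511

2πR = 2π·40 = 251.327412
per-turn = √(251.327412² + 28²) = √(63165.4682 + 784) = √63949.4682 = 252.882321
L = 6 × 252.882321 = 1517.293925
V = π·4² × L = 50.265482 × 1517.293925 = 76267.511156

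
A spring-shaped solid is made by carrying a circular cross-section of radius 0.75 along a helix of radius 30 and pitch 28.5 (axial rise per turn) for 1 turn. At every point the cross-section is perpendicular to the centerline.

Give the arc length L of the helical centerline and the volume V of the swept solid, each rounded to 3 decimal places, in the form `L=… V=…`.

2πR = 2π·30 = 188.495559
per-turn = √(188.495559² + 28.5²) = √(35530.5758 + 812.25) = √36342.8258 = 190.637944
L = 1 × 190.637944 = 190.637944
V = π·0.75² × L = 1.767146 × 190.637944 = 336.885056

L=190.638 V=336.885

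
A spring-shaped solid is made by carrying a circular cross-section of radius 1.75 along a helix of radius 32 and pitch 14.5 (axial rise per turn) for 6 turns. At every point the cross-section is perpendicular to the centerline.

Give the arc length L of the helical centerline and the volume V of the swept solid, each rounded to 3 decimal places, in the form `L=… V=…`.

2πR = 2π·32 = 201.061930
per-turn = √(201.061930² + 14.5²) = √(40425.8996 + 210.25) = √40636.1496 = 201.584101
L = 6 × 201.584101 = 1209.504604
V = π·1.75² × L = 9.621128 × 1209.504604 = 11636.798007

L=1209.505 V=11636.798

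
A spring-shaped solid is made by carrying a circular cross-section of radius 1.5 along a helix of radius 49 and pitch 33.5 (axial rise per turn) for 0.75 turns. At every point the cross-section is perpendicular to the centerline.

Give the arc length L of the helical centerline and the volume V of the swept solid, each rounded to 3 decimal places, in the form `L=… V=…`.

2πR = 2π·49 = 307.876080
per-turn = √(307.876080² + 33.5²) = √(94787.6807 + 1122.25) = √95909.9307 = 309.693285
L = 0.75 × 309.693285 = 232.269964
V = π·1.5² × L = 7.068583 × 232.269964 = 1641.819626

L=232.270 V=1641.820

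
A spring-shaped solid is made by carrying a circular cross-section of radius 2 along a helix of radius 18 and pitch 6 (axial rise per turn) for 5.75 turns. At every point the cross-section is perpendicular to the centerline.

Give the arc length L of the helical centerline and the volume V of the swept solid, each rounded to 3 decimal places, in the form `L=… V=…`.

L=651.224 V=8183.524

2πR = 2π·18 = 113.097336
per-turn = √(113.097336² + 6²) = √(12791.0073 + 36) = √12827.0073 = 113.256379
L = 5.75 × 113.256379 = 651.224177
V = π·2² × L = 12.566371 × 651.224177 = 8183.524364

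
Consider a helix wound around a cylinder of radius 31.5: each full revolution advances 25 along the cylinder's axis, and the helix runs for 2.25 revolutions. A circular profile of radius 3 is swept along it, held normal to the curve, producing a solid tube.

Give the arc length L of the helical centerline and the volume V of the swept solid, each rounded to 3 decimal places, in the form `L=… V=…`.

2πR = 2π·31.5 = 197.920337
per-turn = √(197.920337² + 25²) = √(39172.4599 + 625) = √39797.4599 = 199.493007
L = 2.25 × 199.493007 = 448.859266
V = π·3² × L = 28.274334 × 448.859266 = 12691.196750

L=448.859 V=12691.197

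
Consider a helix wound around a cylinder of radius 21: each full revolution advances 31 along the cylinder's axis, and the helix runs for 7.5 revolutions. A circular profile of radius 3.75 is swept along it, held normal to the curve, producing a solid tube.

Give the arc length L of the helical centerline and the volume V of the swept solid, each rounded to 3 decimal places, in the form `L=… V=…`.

L=1016.547 V=44909.670

2πR = 2π·21 = 131.946891
per-turn = √(131.946891² + 31²) = √(17409.9822 + 961) = √18370.9822 = 135.539596
L = 7.5 × 135.539596 = 1016.546972
V = π·3.75² × L = 44.178647 × 1016.546972 = 44909.669530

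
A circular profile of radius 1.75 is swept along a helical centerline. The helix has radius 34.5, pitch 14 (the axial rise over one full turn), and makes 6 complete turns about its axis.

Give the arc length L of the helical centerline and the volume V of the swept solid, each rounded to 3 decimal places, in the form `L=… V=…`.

2πR = 2π·34.5 = 216.769893
per-turn = √(216.769893² + 14²) = √(46989.1866 + 196) = √47185.1866 = 217.221515
L = 6 × 217.221515 = 1303.329090
V = π·1.75² × L = 9.621128 × 1303.329090 = 12539.495348

L=1303.329 V=12539.495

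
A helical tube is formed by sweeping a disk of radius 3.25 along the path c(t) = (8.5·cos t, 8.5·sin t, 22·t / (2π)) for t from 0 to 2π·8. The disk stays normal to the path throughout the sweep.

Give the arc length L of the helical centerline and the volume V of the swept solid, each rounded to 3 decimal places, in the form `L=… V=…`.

L=462.087 V=15333.459

2πR = 2π·8.5 = 53.407075
per-turn = √(53.407075² + 22²) = √(2852.3157 + 484) = √3336.3157 = 57.760849
L = 8 × 57.760849 = 462.086792
V = π·3.25² × L = 33.183072 × 462.086792 = 15333.459464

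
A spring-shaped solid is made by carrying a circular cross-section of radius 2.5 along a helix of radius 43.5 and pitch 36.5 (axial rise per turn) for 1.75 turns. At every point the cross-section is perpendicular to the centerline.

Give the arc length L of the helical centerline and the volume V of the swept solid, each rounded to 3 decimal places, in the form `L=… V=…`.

L=482.554 V=9474.920

2πR = 2π·43.5 = 273.318561
per-turn = √(273.318561² + 36.5²) = √(74703.0357 + 1332.25) = √76035.2857 = 275.744965
L = 1.75 × 275.744965 = 482.553689
V = π·2.5² × L = 19.634954 × 482.553689 = 9474.919521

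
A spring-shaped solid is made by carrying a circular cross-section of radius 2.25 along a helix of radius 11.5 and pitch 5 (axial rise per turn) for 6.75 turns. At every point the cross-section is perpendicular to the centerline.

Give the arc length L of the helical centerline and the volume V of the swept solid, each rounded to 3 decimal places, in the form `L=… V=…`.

2πR = 2π·11.5 = 72.256631
per-turn = √(72.256631² + 5²) = √(5221.0207 + 25) = √5246.0207 = 72.429419
L = 6.75 × 72.429419 = 488.898578
V = π·2.25² × L = 15.904313 × 488.898578 = 7775.595914

L=488.899 V=7775.596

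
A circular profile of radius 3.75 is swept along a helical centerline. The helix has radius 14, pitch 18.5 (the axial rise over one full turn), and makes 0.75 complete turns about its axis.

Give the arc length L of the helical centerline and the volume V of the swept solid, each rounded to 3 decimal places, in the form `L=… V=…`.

L=67.417 V=2978.378

2πR = 2π·14 = 87.964594
per-turn = √(87.964594² + 18.5²) = √(7737.7699 + 342.25) = √8080.0199 = 89.888931
L = 0.75 × 89.888931 = 67.416698
V = π·3.75² × L = 44.178647 × 67.416698 = 2978.378481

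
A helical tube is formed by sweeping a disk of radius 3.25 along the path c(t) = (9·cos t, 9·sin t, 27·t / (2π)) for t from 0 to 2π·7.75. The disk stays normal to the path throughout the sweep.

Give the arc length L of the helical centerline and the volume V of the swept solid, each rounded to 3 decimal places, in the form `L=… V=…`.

2πR = 2π·9 = 56.548668
per-turn = √(56.548668² + 27²) = √(3197.7518 + 729) = √3926.7518 = 62.663800
L = 7.75 × 62.663800 = 485.644450
V = π·3.25² × L = 33.183072 × 485.644450 = 16115.174938

L=485.644 V=16115.175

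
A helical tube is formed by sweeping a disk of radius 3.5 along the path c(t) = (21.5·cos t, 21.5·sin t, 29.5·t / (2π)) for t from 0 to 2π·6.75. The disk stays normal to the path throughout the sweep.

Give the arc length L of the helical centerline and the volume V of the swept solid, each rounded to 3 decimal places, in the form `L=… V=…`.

2πR = 2π·21.5 = 135.088484
per-turn = √(135.088484² + 29.5²) = √(18248.8985 + 870.25) = √19119.1485 = 138.272009
L = 6.75 × 138.272009 = 933.336062
V = π·3.5² × L = 38.484510 × 933.336062 = 35918.981030

L=933.336 V=35918.981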